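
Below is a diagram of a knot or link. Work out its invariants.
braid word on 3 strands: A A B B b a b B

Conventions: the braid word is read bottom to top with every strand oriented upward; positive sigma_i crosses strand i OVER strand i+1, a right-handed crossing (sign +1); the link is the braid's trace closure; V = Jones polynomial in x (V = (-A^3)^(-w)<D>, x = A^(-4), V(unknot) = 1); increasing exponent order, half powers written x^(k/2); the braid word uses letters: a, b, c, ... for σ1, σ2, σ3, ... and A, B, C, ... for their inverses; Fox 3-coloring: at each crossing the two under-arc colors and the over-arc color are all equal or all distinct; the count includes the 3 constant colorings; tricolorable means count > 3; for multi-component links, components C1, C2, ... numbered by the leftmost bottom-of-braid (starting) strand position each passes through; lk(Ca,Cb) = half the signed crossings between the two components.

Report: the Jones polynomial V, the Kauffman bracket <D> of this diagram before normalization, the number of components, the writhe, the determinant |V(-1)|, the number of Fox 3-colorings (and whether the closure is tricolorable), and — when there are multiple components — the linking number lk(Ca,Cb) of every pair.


V = 1
<D> = A^-6 (w = -2)
1 component over 8 crossings, w = -2
3 Fox colorings among 3^8, |V(-1)| = 1: not tricolorable
why: the word shrinks to σ1⁻¹ σ1⁻¹ σ2⁻¹ σ1 after cancelling


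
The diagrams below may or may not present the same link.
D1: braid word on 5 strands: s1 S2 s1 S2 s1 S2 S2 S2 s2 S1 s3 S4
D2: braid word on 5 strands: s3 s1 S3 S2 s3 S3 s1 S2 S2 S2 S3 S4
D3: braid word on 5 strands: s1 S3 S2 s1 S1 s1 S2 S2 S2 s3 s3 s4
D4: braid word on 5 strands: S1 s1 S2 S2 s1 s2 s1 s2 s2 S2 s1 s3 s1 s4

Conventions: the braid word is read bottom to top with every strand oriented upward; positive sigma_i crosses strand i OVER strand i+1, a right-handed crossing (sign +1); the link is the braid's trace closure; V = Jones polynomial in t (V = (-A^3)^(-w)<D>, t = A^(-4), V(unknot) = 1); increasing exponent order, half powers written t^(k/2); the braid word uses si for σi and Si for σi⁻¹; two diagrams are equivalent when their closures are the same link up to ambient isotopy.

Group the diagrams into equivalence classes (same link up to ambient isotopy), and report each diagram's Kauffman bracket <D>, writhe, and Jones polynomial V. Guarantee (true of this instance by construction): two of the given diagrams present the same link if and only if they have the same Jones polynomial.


equivalence classes: {D1, D2, D3} | {D4}
D1 (bracket A^-10 - A^-6 + 2A^-2 - 2A^2 + 2A^6 - 2A^10 + A^14; 12 crossings at w = -2): V = t^-5 - 2t^-4 + 2t^-3 - 2t^-2 + 2t^-1 - 1 + t
D2 (bracket A^-16 - A^-12 + 2A^-8 - 2A^-4 + 2 - 2A^4 + A^8; 12 crossings at w = -4): V = t^-5 - 2t^-4 + 2t^-3 - 2t^-2 + 2t^-1 - 1 + t
D3 (bracket A^-4 - 1 + 2A^4 - 2A^8 + 2A^12 - 2A^16 + A^20; 12 crossings at w = 0): V = t^-5 - 2t^-4 + 2t^-3 - 2t^-2 + 2t^-1 - 1 + t
V(D4) = t - t^2 + 2t^3 - t^4 + t^5 - t^6  [14 crossings, <D> = -A^-6 + A^-2 - A^2 + 2A^6 - A^10 + A^14, w = +6]
key observation: comparing 4 Jones polynomials yields 2 groups


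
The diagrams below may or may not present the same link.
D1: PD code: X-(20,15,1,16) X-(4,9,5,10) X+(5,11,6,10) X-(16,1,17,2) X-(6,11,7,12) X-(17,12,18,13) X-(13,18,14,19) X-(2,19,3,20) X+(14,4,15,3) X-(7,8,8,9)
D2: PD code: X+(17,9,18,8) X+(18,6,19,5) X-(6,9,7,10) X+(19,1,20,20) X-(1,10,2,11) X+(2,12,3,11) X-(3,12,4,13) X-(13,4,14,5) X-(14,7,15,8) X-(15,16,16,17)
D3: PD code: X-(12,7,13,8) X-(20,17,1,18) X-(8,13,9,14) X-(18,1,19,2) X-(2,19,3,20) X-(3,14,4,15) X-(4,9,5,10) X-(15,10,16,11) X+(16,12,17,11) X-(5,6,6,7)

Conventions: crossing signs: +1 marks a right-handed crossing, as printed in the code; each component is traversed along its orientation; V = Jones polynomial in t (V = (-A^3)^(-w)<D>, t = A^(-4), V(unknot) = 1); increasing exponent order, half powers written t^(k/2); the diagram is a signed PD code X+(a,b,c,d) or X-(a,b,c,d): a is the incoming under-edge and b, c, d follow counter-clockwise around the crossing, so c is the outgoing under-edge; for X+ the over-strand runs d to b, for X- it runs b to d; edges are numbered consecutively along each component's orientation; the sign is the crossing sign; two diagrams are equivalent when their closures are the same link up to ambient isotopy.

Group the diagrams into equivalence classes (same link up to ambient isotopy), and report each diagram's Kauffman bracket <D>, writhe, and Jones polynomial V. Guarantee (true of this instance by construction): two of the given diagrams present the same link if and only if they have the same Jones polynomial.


equivalence classes: {D1} | {D2} | {D3}
D1 (bracket A^-14 - A^-10 + 2A^-6 - A^-2 + A^2 - A^6; 10 crossings at w = -6): V = -t^-6 + t^-5 - t^-4 + 2t^-3 - t^-2 + t^-1
V(D2) = 1  (w -2, c 10, <D> = A^-6)
D3 (bracket A^-16 + 2A^-8 - 2A^-4 + 1 - 2A^4 + A^8; 10 crossings at w = -8): V = t^-8 - 2t^-7 + t^-6 - 2t^-5 + 2t^-4 + t^-2
key observation: V(t) takes 3 values over 3 diagrams, fixing the grouping


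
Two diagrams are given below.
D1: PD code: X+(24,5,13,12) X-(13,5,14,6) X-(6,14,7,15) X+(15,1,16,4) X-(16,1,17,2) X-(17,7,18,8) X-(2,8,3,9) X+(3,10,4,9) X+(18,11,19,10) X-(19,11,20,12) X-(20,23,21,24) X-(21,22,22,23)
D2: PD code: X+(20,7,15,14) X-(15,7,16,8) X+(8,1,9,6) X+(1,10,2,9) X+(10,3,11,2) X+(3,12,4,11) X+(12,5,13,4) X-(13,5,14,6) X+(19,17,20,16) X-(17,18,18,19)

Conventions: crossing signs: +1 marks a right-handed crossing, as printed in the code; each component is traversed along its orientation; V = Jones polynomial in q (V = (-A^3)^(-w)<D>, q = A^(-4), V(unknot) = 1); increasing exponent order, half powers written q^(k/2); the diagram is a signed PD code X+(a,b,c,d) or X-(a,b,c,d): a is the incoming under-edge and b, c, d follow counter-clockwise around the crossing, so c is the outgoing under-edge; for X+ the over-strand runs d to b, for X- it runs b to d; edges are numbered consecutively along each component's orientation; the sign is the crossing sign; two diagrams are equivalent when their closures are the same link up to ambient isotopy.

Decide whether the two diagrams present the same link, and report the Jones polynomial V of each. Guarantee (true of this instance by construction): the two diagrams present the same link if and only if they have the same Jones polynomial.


equivalent: no
V(D1) = q^-3 + q^-2 + q^-1 + 1  (w -4, c 12, <D> = A^-12 + A^-8 + A^-4 + 1)
D2 (bracket A^-12 + 1 + A^4 + A^8; 10 crossings at w = +4): V = q + q^2 + q^3 + q^6
why: 2 values of V(q) split the 2 diagrams


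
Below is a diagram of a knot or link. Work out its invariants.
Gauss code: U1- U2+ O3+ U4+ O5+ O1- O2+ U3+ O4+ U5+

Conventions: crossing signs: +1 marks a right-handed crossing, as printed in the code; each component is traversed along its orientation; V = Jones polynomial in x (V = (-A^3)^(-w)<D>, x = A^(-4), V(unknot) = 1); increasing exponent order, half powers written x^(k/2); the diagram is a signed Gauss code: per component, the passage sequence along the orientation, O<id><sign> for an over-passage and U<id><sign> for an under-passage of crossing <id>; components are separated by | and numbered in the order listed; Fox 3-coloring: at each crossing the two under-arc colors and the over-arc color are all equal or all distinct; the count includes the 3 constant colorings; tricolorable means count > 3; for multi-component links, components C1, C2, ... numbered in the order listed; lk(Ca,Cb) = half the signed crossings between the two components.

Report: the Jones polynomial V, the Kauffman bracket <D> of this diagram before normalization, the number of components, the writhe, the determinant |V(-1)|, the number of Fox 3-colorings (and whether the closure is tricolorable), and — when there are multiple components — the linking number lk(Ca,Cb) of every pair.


V(x) = x + x^3 - x^4
bracket: A^-7 - A^-3 - A^5, w = +3
1 component, writhe +3, over 5 crossings
det 3, colorings 9 of 3^5 — tricolorable
observation: w = +3 (over 5 crossings) is diagram-only; (-A^3)^(-3) removes it from V


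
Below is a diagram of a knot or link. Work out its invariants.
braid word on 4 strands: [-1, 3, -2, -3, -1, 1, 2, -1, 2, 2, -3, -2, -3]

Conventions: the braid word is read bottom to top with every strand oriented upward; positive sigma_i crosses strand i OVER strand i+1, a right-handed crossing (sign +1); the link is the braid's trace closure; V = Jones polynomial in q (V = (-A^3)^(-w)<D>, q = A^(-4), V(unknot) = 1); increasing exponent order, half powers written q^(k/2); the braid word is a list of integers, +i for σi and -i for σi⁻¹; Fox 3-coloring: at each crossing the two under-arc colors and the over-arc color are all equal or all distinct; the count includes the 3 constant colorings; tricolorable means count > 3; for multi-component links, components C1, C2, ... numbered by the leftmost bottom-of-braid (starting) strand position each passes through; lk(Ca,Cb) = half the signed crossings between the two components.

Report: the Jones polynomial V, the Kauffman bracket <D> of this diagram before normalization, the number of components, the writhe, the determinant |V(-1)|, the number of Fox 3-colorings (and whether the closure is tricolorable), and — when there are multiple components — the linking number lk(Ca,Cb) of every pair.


Jones polynomial: V(q) = -q^-5 + q^-4 - q^-3 + 2q^-2 - q^-1 + 2 - q
<D> = A^-13 - 2A^-9 + A^-5 - 2A^-1 + A^3 - A^7 + A^11; writhe -3
components 1, writhe -3 (13 crossings)
3-colorings: 9 of 3^13, det 9 — tricolorable
note: the span of V is 6, forcing >= 6 crossings in any diagram


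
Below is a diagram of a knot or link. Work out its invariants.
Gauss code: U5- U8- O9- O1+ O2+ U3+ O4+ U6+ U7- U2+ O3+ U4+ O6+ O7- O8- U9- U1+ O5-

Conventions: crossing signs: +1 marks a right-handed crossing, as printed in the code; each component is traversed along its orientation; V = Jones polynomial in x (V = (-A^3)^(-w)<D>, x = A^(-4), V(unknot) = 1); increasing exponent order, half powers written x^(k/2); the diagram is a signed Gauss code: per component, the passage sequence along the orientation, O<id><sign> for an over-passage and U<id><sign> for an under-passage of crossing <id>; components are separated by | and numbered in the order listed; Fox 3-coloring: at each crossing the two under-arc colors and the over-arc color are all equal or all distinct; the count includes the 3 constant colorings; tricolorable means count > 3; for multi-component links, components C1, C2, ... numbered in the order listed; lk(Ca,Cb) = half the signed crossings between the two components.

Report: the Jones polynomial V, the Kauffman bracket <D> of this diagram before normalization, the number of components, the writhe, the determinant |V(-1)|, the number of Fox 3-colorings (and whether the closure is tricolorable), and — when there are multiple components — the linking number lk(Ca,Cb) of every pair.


V(x) = x + x^3 - x^4
bracket: A^-13 - A^-9 - A^-1, w = +1
1 component, writhe +1, over 9 crossings
det 3, colorings 9 of 3^9 — tricolorable
observation: det 3 = |V(-1)|; divisible by 3, so tricolorable


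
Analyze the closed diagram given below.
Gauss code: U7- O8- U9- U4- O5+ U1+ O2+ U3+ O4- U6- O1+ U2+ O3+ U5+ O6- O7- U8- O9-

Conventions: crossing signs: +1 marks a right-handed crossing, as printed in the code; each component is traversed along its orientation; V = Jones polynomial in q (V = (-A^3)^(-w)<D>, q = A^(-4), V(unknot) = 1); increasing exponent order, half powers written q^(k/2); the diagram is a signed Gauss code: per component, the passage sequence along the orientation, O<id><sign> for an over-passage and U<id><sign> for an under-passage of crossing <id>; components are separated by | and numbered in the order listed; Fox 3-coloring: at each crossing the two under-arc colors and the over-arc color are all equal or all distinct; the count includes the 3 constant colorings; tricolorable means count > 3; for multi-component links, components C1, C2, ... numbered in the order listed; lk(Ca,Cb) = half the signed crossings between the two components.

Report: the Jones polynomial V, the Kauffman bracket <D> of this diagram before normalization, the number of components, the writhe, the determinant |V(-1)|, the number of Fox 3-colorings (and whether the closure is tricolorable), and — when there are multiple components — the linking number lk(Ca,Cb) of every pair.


V(q) = -q^-5 + 2q^-4 - 3q^-3 + 5q^-2 - 5q^-1 + 6 - 5q + 3q^2 - 2q^3 + q^4
bracket: -A^-19 + 2A^-15 - 3A^-11 + 5A^-7 - 6A^-3 + 5A - 5A^5 + 3A^9 - 2A^13 + A^17, w = -1
1 component, writhe -1, over 9 crossings
det 33, colorings 9 of 3^9 — tricolorable
observation: the span of V is 9, forcing >= 9 crossings in any diagram


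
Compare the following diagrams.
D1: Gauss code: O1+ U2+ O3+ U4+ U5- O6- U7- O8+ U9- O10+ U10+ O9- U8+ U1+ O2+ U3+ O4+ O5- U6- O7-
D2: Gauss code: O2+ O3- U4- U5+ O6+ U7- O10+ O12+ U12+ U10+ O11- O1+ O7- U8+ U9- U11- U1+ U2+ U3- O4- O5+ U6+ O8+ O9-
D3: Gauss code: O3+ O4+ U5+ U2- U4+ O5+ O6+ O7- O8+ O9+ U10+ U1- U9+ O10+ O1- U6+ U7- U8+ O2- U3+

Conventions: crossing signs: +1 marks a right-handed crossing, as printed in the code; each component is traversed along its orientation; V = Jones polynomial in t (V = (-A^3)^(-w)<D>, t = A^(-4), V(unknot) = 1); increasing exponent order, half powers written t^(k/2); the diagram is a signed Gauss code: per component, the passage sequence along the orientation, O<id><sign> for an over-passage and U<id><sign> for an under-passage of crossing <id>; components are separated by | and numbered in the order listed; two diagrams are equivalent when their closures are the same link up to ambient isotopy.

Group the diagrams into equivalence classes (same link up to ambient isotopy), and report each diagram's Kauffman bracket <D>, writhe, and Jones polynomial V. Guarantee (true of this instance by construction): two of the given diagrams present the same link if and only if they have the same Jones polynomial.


classes: {D1, D2, D3}
V(D1) = 1  [10 crossings, <D> = A^6, w = +2]
D2 (bracket A^6; 12 crossings at w = +2): V = 1
V(D3) = 1  (w +4, c 10, <D> = A^12)
insight: all 3 diagrams share one V(t), hence one class


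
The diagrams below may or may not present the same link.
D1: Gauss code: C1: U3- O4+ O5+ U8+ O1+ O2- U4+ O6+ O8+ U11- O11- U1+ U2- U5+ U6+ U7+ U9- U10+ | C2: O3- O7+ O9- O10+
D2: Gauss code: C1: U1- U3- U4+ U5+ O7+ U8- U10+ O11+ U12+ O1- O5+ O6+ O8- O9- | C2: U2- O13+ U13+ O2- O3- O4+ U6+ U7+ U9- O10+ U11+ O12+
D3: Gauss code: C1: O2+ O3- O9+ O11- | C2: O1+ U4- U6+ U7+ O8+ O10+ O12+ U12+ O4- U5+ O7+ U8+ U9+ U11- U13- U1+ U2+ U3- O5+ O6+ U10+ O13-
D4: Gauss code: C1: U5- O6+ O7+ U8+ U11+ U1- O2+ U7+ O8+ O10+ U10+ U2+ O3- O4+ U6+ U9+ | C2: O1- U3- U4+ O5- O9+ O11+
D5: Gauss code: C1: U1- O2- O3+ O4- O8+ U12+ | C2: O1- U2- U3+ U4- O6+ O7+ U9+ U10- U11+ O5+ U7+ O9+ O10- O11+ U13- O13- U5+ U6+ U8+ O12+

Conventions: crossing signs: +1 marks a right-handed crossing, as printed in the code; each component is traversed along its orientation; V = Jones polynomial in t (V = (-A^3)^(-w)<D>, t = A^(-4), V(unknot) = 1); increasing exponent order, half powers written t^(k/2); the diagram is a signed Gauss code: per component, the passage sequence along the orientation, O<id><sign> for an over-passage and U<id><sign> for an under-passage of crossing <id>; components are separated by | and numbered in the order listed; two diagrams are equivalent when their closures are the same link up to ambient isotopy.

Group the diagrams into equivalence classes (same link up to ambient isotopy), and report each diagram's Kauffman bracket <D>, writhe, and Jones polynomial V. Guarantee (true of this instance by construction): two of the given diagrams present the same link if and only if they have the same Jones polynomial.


classes: {D1, D3, D4, D5} | {D2}
V(D1) = -t^(1/2) - t^(3/2) - t^(5/2) + t^(9/2)  [11 crossings, <D> = -A^-9 + A^-1 + A^3 + A^7, w = +3]
V(D2) = -t^(3/2) - t^(7/2) + t^(9/2) - t^(11/2)  [13 crossings, <D> = A^-13 - A^-9 + A^-5 + A^3, w = +3]
V(D3) = -t^(1/2) - t^(3/2) - t^(5/2) + t^(9/2)  (w +5, c 13, <D> = -A^-3 + A^5 + A^9 + A^13)
V(D4) = -t^(1/2) - t^(3/2) - t^(5/2) + t^(9/2)  (w +5, c 11, <D> = -A^-3 + A^5 + A^9 + A^13)
D5 (bracket -A^-9 + A^-1 + A^3 + A^7; 13 crossings at w = +3): V = -t^(1/2) - t^(3/2) - t^(5/2) + t^(9/2)
note: 2 classes among 5 diagrams; unequal V(t) rules out equality


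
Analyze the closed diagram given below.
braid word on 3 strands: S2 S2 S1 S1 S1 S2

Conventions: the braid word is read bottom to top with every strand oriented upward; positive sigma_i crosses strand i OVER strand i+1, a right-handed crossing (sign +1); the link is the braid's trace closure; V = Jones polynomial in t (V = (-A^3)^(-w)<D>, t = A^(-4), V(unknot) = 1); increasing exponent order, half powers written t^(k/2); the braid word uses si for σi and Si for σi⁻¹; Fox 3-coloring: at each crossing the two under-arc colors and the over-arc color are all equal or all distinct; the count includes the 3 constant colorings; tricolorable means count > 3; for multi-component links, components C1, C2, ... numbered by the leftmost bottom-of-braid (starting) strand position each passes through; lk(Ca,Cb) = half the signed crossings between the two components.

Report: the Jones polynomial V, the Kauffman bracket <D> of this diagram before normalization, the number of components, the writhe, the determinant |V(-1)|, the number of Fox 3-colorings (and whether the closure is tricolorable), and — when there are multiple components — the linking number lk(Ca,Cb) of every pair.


V = t^-8 - 2t^-7 + t^-6 - 2t^-5 + 2t^-4 + t^-2
<D> = A^-10 + 2A^-2 - 2A^2 + A^6 - 2A^10 + A^14 (w = -6)
1 component over 6 crossings, w = -6
27 Fox colorings among 3^6, |V(-1)| = 9: tricolorable
why: |V(-1)| = 9: so tricolorable, since 3 divides 9


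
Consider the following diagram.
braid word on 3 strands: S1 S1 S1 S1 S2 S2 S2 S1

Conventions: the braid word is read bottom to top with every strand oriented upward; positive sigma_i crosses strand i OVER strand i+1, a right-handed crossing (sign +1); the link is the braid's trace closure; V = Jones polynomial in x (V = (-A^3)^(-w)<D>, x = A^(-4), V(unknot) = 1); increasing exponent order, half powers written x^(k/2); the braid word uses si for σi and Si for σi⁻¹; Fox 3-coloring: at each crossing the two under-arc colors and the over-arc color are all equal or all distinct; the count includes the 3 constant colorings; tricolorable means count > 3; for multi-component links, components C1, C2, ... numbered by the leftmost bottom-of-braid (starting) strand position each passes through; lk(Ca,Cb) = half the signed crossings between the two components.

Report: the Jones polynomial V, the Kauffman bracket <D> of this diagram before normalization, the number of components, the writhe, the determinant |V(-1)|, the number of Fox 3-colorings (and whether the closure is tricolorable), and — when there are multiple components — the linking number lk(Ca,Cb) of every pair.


V = x^-11 - 2x^-10 + 2x^-9 - 3x^-8 + 2x^-7 - 2x^-6 + 2x^-5 + x^-3
<D> = A^-12 + 2A^-4 - 2 + 2A^4 - 3A^8 + 2A^12 - 2A^16 + A^20 (w = -8)
1 component over 8 crossings, w = -8
9 Fox colorings among 3^8, |V(-1)| = 15: tricolorable
why: the span of V is 8, forcing >= 8 crossings in any diagram


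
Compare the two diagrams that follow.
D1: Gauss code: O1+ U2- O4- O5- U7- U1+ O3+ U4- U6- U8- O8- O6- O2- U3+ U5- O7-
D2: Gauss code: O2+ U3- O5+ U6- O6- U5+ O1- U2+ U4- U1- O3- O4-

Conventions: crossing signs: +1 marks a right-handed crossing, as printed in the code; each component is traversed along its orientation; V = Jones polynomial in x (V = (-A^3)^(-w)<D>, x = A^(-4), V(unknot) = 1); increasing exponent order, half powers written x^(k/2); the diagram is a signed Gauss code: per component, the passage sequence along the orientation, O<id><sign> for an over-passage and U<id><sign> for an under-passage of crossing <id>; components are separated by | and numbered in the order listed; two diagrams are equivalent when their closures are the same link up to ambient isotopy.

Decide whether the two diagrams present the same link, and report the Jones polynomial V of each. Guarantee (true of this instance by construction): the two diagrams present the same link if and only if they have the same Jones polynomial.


same link: yes
V(D1) = 1  [8 crossings, <D> = A^-12, w = -4]
V(D2) = 1  [6 crossings, <D> = A^-6, w = -2]
insight: all 2 diagrams share one V(x), hence one class


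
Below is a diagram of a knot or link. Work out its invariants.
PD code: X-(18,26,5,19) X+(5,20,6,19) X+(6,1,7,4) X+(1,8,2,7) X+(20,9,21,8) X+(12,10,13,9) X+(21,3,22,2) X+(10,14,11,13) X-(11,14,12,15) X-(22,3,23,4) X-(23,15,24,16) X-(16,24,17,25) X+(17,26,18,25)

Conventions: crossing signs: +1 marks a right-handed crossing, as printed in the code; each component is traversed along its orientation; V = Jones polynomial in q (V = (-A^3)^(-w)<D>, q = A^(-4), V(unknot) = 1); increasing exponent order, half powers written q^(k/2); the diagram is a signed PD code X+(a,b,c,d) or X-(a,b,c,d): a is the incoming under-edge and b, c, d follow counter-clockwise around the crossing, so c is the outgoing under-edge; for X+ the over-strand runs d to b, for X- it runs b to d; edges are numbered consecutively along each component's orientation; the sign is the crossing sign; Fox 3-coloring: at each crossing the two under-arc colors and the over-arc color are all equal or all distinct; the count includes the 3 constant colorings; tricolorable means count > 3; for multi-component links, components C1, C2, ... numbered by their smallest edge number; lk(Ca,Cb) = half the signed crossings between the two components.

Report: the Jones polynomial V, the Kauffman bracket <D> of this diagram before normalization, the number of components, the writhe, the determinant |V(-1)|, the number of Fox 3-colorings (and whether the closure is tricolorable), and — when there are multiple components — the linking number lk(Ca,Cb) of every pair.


Jones polynomial: V(q) = 1 + q + q^2 + q^3
<D> = -A^-3 - A - A^5 - A^9; writhe +3
components 3, writhe +3 (13 crossings)
linking number lk(C1,C2) = +1
lk(C1,C3): 0
lk(C2,C3) = 0
3-colorings: 9 of 3^13, det 0 — tricolorable
note: span 3 respects span(V) <= c + mu - 1 = 15 for this 3-component diagram


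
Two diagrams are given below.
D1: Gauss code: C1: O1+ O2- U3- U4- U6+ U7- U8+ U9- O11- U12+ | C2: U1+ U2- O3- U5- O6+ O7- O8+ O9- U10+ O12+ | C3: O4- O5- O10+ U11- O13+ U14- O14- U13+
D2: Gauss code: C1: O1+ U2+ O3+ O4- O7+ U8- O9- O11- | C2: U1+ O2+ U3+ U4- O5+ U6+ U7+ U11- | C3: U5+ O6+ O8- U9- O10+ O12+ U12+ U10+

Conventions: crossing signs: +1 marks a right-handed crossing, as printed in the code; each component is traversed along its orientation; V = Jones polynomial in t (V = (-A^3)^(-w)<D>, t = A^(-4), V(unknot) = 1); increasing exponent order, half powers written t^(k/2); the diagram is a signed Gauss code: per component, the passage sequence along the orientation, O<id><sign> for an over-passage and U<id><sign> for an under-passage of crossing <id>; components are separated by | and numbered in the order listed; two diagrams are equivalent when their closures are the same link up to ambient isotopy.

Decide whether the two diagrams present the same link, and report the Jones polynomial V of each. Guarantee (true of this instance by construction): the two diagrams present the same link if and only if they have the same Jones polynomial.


equivalent: no
V(D1) = t^-3 + t^-2 + t^-1 + 1  (w -2, c 14, <D> = A^-6 + A^-2 + A^2 + A^6)
D2 (bracket A^-4 + A^4 + 2A^12; 12 crossings at w = +4): V = 2 + t^2 + t^4
why: V(t) takes 2 values over 2 diagrams, fixing the grouping


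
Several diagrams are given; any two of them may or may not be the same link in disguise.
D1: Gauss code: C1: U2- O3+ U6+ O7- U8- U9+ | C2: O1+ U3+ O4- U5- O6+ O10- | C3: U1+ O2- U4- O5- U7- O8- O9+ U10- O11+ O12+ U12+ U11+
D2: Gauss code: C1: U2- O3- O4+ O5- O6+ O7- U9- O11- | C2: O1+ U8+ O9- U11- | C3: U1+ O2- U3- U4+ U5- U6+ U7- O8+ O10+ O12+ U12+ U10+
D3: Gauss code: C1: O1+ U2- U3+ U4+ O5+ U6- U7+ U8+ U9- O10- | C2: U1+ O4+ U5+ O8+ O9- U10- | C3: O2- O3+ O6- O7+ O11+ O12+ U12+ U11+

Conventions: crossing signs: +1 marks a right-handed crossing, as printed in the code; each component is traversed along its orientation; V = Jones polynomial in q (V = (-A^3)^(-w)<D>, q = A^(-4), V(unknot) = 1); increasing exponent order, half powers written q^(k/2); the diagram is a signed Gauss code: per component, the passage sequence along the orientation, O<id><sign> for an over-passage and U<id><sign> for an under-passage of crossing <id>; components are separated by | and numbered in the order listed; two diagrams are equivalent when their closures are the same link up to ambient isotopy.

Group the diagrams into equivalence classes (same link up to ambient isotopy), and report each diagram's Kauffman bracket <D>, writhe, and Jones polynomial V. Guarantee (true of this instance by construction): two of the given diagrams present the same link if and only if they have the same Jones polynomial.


classes: {D1, D2} | {D3}
V(D1) = q^-5 - 2q^-4 + 3q^-3 - q^-2 + 3q^-1 - 1 + q  [12 crossings, <D> = A^-4 - 1 + 3A^4 - A^8 + 3A^12 - 2A^16 + A^20, w = 0]
V(D2) = q^-5 - 2q^-4 + 3q^-3 - q^-2 + 3q^-1 - 1 + q  (w 0, c 12, <D> = A^-4 - 1 + 3A^4 - A^8 + 3A^12 - 2A^16 + A^20)
V(D3) = 1 + q + q^2 + q^3  [12 crossings, <D> = 1 + A^4 + A^8 + A^12, w = +4]
note: 2 classes among 3 diagrams; unequal V(q) rules out equality


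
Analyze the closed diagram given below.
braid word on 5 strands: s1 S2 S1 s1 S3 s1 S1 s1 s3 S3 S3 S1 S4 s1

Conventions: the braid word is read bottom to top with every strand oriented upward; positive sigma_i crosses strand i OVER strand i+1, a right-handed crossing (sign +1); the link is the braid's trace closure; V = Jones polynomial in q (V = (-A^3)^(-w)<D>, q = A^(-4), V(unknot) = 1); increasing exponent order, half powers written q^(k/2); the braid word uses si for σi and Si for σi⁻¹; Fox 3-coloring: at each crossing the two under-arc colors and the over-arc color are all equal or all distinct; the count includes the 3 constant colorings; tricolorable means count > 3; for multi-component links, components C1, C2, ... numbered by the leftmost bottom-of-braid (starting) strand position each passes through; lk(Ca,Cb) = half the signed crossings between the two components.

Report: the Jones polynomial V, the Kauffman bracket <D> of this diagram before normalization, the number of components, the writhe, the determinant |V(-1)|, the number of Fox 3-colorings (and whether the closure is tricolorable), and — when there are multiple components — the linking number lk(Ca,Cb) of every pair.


Jones polynomial: V(q) = q^-2 + 2 + q^2
<D> = A^-14 + 2A^-6 + A^2; writhe -2
components 3, writhe -2 (14 crossings)
linking number lk(C1,C2) = +1
lk(C1,C3): -1
lk(C2,C3) = 0
3-colorings: 3 of 3^14, det 4 — not tricolorable
note: inverse pairs cancel, leaving σ1 σ2⁻¹ σ3⁻¹ σ1 σ3⁻¹ σ1⁻¹ σ4⁻¹ σ1


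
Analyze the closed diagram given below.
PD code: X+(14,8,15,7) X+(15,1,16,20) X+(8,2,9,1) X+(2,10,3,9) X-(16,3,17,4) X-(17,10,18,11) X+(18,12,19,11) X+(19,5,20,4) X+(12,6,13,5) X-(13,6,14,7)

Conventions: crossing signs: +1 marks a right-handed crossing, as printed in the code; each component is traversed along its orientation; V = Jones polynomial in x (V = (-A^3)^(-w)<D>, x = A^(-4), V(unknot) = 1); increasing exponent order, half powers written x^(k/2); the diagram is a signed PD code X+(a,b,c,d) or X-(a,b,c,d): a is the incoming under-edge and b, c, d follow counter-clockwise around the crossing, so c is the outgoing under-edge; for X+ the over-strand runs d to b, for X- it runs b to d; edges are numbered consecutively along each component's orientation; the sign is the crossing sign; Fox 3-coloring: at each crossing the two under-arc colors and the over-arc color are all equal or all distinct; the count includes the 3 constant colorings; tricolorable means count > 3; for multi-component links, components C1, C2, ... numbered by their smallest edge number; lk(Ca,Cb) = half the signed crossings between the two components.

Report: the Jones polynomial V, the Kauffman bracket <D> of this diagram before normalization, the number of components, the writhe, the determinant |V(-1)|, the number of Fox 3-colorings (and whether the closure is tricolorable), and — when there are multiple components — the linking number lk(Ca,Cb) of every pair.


V = x + x^3 - x^4
<D> = -A^-4 + 1 + A^8 (w = +4)
1 component over 10 crossings, w = +4
9 Fox colorings among 3^10, |V(-1)| = 3: tricolorable
why: det 3 = |V(-1)|; divisible by 3, so tricolorable


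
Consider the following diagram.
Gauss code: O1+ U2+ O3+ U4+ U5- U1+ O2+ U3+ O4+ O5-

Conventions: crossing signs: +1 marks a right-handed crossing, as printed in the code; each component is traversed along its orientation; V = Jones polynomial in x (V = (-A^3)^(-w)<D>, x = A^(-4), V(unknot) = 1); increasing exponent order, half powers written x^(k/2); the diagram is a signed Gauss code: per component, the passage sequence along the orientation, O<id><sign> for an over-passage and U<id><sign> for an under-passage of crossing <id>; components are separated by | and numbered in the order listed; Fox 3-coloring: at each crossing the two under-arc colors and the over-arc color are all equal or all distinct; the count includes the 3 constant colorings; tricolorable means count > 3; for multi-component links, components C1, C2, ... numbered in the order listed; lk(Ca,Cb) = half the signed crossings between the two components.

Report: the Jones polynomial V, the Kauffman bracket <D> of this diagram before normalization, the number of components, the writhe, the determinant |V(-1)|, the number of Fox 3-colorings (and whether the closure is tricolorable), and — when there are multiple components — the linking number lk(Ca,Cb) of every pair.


V(x) = x + x^3 - x^4
bracket: A^-7 - A^-3 - A^5, w = +3
1 component, writhe +3, over 5 crossings
det 3, colorings 9 of 3^5 — tricolorable
observation: w = +3 shifts under R1 moves; the (-A^3)^(-3) factor cancels that in V


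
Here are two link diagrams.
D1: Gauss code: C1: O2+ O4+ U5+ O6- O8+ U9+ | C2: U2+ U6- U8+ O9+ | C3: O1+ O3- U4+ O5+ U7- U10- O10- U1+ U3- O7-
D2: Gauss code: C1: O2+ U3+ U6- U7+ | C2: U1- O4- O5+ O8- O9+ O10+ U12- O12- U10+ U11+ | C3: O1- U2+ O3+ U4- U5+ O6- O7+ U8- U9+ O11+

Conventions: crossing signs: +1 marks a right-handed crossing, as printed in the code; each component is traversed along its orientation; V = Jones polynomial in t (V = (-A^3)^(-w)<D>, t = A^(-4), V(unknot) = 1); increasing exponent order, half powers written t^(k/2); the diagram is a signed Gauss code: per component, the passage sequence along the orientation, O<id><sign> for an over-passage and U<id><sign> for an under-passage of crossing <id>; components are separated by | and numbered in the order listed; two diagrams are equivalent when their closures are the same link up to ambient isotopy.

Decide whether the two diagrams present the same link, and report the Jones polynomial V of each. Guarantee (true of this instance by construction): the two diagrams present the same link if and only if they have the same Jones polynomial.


equivalent: no
V(D1) = t + 2t^3 + t^5  (w +2, c 10, <D> = A^-14 + 2A^-6 + A^2)
V(D2) = 1 + t + t^2 + t^3  [12 crossings, <D> = A^-6 + A^-2 + A^2 + A^6, w = +2]
key observation: 2 values of V(t) split the 2 diagrams


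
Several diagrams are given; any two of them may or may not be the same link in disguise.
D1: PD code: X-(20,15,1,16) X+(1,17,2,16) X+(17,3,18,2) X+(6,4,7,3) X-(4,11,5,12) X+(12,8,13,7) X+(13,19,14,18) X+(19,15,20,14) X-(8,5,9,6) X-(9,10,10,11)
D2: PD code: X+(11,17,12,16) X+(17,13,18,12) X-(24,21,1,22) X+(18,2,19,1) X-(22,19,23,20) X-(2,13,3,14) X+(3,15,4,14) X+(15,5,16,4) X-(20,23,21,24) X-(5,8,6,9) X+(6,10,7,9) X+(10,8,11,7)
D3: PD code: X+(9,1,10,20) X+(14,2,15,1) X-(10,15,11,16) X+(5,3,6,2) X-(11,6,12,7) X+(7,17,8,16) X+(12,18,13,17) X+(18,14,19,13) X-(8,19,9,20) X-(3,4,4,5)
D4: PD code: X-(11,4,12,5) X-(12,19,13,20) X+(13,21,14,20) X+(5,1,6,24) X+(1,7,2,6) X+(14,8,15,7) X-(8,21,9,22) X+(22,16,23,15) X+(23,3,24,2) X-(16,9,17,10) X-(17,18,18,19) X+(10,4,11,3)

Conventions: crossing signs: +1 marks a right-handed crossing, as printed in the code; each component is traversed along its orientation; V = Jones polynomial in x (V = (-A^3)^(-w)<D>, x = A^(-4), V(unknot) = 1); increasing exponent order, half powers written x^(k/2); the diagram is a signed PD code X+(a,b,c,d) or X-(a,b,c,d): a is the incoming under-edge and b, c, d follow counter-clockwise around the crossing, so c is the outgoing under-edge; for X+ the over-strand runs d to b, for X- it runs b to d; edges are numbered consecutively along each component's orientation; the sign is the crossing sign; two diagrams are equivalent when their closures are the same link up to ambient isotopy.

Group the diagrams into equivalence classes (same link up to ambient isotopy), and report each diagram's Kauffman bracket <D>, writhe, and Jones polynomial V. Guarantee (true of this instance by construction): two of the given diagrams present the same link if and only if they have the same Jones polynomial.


grouping into links: {D1, D4} | {D2} | {D3}
V(D1) = x^-1 - 1 + 2x - 3x^2 + 3x^3 - 2x^4 + 2x^5 - x^6  (w +2, c 10, <D> = -A^-18 + 2A^-14 - 2A^-10 + 3A^-6 - 3A^-2 + 2A^2 - A^6 + A^10)
D2 (bracket -A^-6 + A^-2 - A^2 + 3A^6 - A^10 + A^14 - A^18; 12 crossings at w = +2): V = -x^-3 + x^-2 - x^-1 + 3 - x + x^2 - x^3
V(D3) = x + x^3 - x^4  [10 crossings, <D> = -A^-10 + A^-6 + A^2, w = +2]
V(D4) = x^-1 - 1 + 2x - 3x^2 + 3x^3 - 2x^4 + 2x^5 - x^6  [12 crossings, <D> = -A^-18 + 2A^-14 - 2A^-10 + 3A^-6 - 3A^-2 + 2A^2 - A^6 + A^10, w = +2]
why: 3 classes among 4 diagrams; unequal V(x) rules out equality


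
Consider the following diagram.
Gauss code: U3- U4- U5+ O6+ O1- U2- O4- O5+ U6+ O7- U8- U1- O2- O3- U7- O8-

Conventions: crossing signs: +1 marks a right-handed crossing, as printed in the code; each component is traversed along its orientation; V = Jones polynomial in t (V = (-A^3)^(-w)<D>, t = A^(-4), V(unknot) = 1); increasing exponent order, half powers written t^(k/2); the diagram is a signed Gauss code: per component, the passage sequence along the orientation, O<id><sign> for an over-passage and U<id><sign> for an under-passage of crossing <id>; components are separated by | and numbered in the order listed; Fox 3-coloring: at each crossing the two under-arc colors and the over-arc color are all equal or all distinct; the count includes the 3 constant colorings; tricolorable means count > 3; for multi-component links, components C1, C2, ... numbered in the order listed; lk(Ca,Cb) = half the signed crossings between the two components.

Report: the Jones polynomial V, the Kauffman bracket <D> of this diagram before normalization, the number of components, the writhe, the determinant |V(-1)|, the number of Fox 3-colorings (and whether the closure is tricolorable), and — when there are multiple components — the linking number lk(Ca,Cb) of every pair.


V = -t^-6 + t^-5 - t^-4 + 2t^-3 - t^-2 + t^-1
<D> = A^-8 - A^-4 + 2 - A^4 + A^8 - A^12 (w = -4)
1 component over 8 crossings, w = -4
3 Fox colorings among 3^8, |V(-1)| = 7: not tricolorable
why: w = -4 shifts under R1 moves; the (-A^3)^(4) factor cancels that in V


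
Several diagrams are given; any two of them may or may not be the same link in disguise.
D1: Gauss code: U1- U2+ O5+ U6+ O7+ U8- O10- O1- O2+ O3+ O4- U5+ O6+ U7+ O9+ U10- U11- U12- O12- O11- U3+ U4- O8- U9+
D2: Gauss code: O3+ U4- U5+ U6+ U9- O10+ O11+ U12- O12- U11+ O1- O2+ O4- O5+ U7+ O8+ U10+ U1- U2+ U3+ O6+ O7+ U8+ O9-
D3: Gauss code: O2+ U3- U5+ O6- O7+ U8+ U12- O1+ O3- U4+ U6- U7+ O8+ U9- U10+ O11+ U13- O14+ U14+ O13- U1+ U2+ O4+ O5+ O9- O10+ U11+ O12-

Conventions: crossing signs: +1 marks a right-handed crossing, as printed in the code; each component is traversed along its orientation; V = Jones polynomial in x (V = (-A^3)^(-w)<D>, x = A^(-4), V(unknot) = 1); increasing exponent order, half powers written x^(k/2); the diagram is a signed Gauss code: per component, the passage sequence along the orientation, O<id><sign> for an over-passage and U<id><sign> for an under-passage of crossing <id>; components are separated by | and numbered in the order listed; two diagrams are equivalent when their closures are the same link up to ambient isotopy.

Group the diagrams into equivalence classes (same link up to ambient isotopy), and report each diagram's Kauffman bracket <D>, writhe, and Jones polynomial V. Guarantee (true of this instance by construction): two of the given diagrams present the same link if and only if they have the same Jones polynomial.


equivalence classes: {D1} | {D2, D3}
D1 (bracket A^-20 - 2A^-16 + 2A^-12 - 2A^-8 + 2A^-4 - 1 + A^4; 12 crossings at w = 0): V = x^-1 - 1 + 2x - 2x^2 + 2x^3 - 2x^4 + x^5
D2 (bracket -A^-12 + A^-8 - A^-4 + 2 - A^4 + A^8; 12 crossings at w = +4): V = x - x^2 + 2x^3 - x^4 + x^5 - x^6
V(D3) = x - x^2 + 2x^3 - x^4 + x^5 - x^6  (w +4, c 14, <D> = -A^-12 + A^-8 - A^-4 + 2 - A^4 + A^8)
observation: 2 classes among 3 diagrams; unequal V(x) rules out equality


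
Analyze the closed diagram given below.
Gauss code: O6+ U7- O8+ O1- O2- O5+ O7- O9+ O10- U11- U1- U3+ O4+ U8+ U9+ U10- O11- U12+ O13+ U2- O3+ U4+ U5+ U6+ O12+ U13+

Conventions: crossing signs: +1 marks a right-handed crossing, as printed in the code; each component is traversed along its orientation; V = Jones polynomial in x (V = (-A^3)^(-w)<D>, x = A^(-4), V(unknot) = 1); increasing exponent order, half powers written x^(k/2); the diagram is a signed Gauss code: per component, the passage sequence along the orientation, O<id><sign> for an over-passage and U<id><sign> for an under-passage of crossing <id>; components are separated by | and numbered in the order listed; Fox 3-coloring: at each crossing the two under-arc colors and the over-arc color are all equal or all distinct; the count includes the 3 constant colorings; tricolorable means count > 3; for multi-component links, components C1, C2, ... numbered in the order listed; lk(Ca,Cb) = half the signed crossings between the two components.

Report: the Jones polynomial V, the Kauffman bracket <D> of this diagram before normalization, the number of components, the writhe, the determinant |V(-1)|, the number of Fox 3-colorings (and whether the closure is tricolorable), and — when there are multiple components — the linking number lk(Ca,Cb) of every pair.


V(x) = x - x^2 + 2x^3 - x^4 + x^5 - x^6
bracket: A^-15 - A^-11 + A^-7 - 2A^-3 + A - A^5, w = +3
1 component, writhe +3, over 13 crossings
det 7, colorings 3 of 3^13 — not tricolorable
observation: V spans 5 powers of x: at least 5 crossings in any diagram


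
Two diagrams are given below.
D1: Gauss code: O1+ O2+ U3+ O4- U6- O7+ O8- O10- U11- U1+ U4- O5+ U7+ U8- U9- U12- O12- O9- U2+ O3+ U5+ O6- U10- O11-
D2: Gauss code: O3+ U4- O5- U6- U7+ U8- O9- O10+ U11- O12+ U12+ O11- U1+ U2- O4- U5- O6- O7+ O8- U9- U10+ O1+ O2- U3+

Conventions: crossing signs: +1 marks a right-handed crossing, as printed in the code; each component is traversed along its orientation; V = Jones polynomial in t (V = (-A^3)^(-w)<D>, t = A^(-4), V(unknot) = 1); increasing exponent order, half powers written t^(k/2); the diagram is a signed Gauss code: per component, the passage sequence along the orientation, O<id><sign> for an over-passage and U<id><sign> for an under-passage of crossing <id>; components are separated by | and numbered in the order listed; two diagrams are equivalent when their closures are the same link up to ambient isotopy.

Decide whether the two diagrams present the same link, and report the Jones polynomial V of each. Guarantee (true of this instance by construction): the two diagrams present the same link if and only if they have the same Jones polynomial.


same link: no
V(D1) = -t^-3 + 2t^-2 - 2t^-1 + 3 - 2t + 2t^2 - t^3  [12 crossings, <D> = -A^-18 + 2A^-14 - 2A^-10 + 3A^-6 - 2A^-2 + 2A^2 - A^6, w = -2]
V(D2) = -t^-4 + t^-3 + t^-1  (w -2, c 12, <D> = A^-2 + A^6 - A^10)
note: V(t) takes 2 values over 2 diagrams, fixing the grouping


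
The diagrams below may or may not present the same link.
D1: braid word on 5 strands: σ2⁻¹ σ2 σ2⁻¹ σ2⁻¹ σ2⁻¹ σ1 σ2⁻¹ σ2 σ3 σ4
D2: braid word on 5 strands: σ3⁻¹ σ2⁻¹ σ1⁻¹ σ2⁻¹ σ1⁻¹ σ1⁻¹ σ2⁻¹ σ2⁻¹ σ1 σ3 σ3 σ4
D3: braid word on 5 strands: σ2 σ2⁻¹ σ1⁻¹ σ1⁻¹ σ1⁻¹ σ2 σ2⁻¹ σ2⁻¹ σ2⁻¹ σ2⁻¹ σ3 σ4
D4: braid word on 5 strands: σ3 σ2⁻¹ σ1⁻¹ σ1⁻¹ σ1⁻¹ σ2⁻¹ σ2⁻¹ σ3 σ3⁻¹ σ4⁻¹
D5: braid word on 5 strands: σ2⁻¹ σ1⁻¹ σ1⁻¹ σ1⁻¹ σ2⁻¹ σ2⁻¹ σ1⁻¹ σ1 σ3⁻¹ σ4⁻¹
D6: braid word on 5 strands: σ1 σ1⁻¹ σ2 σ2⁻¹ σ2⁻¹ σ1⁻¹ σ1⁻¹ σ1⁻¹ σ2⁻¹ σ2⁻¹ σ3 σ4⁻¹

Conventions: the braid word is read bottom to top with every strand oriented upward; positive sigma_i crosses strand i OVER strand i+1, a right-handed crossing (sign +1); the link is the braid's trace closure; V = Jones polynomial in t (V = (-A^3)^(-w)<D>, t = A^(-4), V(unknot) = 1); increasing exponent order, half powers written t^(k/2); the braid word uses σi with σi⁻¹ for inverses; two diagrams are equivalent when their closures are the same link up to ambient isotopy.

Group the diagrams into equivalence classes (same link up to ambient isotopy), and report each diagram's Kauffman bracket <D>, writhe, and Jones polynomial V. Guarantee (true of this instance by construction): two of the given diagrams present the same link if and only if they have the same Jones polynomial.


classes: {D1} | {D2, D3, D4, D5, D6}
V(D1) = -t^-4 + t^-3 + t^-1  [10 crossings, <D> = A^4 + A^12 - A^16, w = 0]
D2 (bracket A^-4 + 2A^4 - 2A^8 + A^12 - 2A^16 + A^20; 12 crossings at w = -4): V = t^-8 - 2t^-7 + t^-6 - 2t^-5 + 2t^-4 + t^-2
D3 (bracket A^-4 + 2A^4 - 2A^8 + A^12 - 2A^16 + A^20; 12 crossings at w = -4): V = t^-8 - 2t^-7 + t^-6 - 2t^-5 + 2t^-4 + t^-2
V(D4) = t^-8 - 2t^-7 + t^-6 - 2t^-5 + 2t^-4 + t^-2  (w -6, c 10, <D> = A^-10 + 2A^-2 - 2A^2 + A^6 - 2A^10 + A^14)
V(D5) = t^-8 - 2t^-7 + t^-6 - 2t^-5 + 2t^-4 + t^-2  [10 crossings, <D> = A^-16 + 2A^-8 - 2A^-4 + 1 - 2A^4 + A^8, w = -8]
V(D6) = t^-8 - 2t^-7 + t^-6 - 2t^-5 + 2t^-4 + t^-2  [12 crossings, <D> = A^-10 + 2A^-2 - 2A^2 + A^6 - 2A^10 + A^14, w = -6]
note: V(t) takes 2 values over 6 diagrams, fixing the grouping
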